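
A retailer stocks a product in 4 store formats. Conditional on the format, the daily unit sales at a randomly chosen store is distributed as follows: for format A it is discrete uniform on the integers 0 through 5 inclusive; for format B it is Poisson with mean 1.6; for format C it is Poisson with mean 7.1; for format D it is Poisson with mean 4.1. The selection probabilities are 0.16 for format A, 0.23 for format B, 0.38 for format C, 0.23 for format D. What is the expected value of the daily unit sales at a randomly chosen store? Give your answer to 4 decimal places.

Component means — A: 2.5; B: 1.6; C: 7.1; D: 4.1.
E[X] = 0.16·2.5 + 0.23·1.6 + 0.38·7.1 + 0.23·4.1 = 4.409.

4.4090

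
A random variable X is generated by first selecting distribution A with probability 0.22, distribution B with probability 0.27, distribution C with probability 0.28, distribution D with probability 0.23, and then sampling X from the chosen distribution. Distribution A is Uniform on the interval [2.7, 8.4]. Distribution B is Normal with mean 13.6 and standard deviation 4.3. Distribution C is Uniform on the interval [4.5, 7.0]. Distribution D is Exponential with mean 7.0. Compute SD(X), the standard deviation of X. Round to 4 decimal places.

5.3316

Per component, A: μ=5.55, E[X²]=33.51; B: μ=13.6, E[X²]=203.45; C: μ=5.75, E[X²]=33.5833; D: μ=7, E[X²]=98.
E[X] = 0.22·5.55 + 0.27·13.6 + 0.28·5.75 + 0.23·7 = 8.113.
E[X²] = 0.22·33.51 + 0.27·203.45 + 0.28·33.5833 + 0.23·98 = 94.247.
Var(X) = E[X²] − (E[X])² = 94.247 − 65.8208 = 28.4263.
SD(X) = √28.4263 = 5.33163.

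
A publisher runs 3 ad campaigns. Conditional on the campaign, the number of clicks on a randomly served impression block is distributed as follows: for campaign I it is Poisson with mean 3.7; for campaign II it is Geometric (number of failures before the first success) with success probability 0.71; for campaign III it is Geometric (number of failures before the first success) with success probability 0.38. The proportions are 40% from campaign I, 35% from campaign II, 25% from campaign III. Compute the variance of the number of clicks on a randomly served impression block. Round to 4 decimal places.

Per component, I: μ=3.7, E[X²]=17.39; II: μ=0.408451, E[X²]=0.742115; III: μ=1.63158, E[X²]=6.95568.
E[X] = 0.4·3.7 + 0.35·0.408451 + 0.25·1.63158 = 2.03085.
E[X²] = 0.4·17.39 + 0.35·0.742115 + 0.25·6.95568 = 8.95466.
Var(X) = E[X²] − (E[X])² = 8.95466 − 4.12436 = 4.8303.

4.8303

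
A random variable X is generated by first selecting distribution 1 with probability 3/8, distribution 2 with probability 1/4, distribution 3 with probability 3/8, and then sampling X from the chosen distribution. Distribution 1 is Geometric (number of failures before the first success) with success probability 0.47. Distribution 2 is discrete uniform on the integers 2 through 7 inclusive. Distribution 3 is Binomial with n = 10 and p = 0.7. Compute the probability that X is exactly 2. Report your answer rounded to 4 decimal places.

0.0917

Conditional on each component, P(X = 2): 1: 0.132023; 2: 0.166667; 3: 0.0014467.
By total probability, P(X = 2) = 0.375·0.132023 + 0.25·0.166667 + 0.375·0.0014467 = 0.0917178.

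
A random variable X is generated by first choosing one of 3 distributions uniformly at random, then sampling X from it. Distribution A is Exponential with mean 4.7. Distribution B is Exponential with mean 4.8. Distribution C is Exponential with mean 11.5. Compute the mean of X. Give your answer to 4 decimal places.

7.0000

Component means — A: 4.7; B: 4.8; C: 11.5.
E[X] = 0.333333·4.7 + 0.333333·4.8 + 0.333333·11.5 = 7.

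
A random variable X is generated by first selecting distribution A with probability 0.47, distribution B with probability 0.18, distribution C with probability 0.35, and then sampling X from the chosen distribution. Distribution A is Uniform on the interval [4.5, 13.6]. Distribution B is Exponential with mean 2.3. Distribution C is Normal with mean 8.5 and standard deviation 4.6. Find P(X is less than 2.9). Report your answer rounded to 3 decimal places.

Conditional on each component, P(X < 2.9): A: 0; B: 0.716593; C: 0.111728.
By total probability, P(X < 2.9) = 0.47·0 + 0.18·0.716593 + 0.35·0.111728 = 0.168091.

0.168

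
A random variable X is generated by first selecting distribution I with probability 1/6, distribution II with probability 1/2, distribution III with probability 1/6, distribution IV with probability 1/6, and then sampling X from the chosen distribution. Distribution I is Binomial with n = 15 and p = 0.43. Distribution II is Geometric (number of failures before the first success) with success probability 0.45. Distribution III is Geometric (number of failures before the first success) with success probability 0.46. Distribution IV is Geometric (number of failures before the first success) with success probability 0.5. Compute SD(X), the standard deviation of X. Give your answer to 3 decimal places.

2.571

Per component, I: μ=6.45, E[X²]=45.279; II: μ=1.22222, E[X²]=4.20988; III: μ=1.17391, E[X²]=3.93006; IV: μ=1, E[X²]=3.
E[X] = 0.166667·6.45 + 0.5·1.22222 + 0.166667·1.17391 + 0.166667·1 = 2.04843.
E[X²] = 0.166667·45.279 + 0.5·4.20988 + 0.166667·3.93006 + 0.166667·3 = 10.8064.
Var(X) = E[X²] − (E[X])² = 10.8064 − 4.19607 = 6.61038.
SD(X) = √6.61038 = 2.57107.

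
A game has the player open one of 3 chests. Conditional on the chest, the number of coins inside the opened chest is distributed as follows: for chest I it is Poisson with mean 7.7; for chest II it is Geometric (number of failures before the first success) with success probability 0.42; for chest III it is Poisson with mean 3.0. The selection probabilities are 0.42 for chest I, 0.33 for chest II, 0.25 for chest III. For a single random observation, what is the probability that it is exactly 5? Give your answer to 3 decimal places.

Conditional on each chest, P(X = 5): I: 0.102142; II: 0.027567; III: 0.100819.
By total probability, P(X = 5) = 0.42·0.102142 + 0.33·0.027567 + 0.25·0.100819 = 0.0772015.

0.077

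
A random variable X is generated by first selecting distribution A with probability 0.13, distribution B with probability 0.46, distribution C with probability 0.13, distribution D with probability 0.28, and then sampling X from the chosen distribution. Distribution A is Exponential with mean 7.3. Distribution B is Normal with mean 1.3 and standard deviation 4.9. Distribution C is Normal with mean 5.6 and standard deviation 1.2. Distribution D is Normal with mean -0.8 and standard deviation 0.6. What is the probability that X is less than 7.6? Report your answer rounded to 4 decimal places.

Conditional on each component, P(X < 7.6): A: 0.646932; B: 0.900729; C: 0.95221; D: 1.
By total probability, P(X < 7.6) = 0.13·0.646932 + 0.46·0.900729 + 0.13·0.95221 + 0.28·1 = 0.902224.

0.9022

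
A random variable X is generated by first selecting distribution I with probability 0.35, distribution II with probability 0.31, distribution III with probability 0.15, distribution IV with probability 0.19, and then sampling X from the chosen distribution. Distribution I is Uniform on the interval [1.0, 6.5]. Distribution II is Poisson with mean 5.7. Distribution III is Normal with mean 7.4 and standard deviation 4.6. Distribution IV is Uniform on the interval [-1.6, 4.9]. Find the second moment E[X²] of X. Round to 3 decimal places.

30.217

For each component E[X²] = Var + (mean)², giving I: 16.5833; II: 38.19; III: 75.92; IV: 6.24333.
Overall E[X²] = 0.35·16.5833 + 0.31·38.19 + 0.15·75.92 + 0.19·6.24333 = 30.2173.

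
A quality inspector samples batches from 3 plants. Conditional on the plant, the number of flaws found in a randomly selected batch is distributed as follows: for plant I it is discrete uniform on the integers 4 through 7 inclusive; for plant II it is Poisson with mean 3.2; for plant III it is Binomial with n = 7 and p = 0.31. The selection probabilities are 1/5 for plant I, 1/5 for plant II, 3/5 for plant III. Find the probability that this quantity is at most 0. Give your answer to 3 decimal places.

Conditional on each plant, P(X ≤ 0): I: 0; II: 0.0407622; III: 0.0744635.
By total probability, P(X ≤ 0) = 0.2·0 + 0.2·0.0407622 + 0.6·0.0744635 = 0.0528306.

0.053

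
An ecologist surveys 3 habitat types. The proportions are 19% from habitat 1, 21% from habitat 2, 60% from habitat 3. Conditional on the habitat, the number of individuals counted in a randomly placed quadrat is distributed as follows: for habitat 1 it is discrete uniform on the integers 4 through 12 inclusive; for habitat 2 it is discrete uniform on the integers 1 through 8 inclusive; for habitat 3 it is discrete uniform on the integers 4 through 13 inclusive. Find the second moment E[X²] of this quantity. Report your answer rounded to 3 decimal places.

For each component E[X²] = Var + (mean)², giving 1: 70.6667; 2: 25.5; 3: 80.5.
Overall E[X²] = 0.19·70.6667 + 0.21·25.5 + 0.6·80.5 = 67.0817.

67.082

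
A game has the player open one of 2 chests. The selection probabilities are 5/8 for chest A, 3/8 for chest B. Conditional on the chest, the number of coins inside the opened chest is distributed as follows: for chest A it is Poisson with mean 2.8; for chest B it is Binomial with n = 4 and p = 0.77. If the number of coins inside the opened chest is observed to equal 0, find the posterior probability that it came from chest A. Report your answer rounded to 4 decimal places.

0.9731

Likelihoods P(X=0 | ·): A: 0.0608101; B: 0.00279841.
Posterior ∝ prior × likelihood. Numerator for A: 0.625·0.0608101 = 0.0380063.
Normalizing constant: 0.625·0.0608101 + 0.375·0.00279841 = 0.0390557.
P(A | observation) = 0.0380063 / 0.0390557 = 0.973131.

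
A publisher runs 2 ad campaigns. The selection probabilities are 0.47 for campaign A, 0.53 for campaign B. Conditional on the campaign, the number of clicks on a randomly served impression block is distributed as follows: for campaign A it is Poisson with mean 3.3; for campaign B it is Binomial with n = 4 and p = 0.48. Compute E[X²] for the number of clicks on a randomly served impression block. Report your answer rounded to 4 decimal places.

For each component E[X²] = Var + (mean)², giving A: 14.19; B: 4.6848.
Overall E[X²] = 0.47·14.19 + 0.53·4.6848 = 9.15224.

9.1522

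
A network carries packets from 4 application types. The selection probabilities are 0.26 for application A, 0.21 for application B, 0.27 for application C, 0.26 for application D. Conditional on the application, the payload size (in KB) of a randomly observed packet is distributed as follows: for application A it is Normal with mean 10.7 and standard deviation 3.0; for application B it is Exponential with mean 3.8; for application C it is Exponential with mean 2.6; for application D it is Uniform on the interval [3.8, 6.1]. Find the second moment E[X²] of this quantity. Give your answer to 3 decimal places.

48.308

For each component E[X²] = Var + (mean)², giving A: 123.49; B: 28.88; C: 13.52; D: 24.9433.
Overall E[X²] = 0.26·123.49 + 0.21·28.88 + 0.27·13.52 + 0.26·24.9433 = 48.3079.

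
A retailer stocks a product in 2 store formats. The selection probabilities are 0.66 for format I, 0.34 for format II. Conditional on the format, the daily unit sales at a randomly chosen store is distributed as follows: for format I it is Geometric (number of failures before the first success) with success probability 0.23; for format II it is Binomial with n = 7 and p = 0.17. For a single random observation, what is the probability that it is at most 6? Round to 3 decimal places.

0.894

Conditional on each format, P(X ≤ 6): I: 0.839515; II: 0.999996.
By total probability, P(X ≤ 6) = 0.66·0.839515 + 0.34·0.999996 = 0.894078.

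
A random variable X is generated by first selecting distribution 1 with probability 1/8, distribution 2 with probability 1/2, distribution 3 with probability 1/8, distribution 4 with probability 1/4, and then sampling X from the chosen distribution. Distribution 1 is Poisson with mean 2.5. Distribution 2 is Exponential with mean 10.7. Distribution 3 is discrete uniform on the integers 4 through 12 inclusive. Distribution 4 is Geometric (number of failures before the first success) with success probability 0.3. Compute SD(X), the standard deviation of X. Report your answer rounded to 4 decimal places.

8.6730

Per component, 1: μ=2.5, E[X²]=8.75; 2: μ=10.7, E[X²]=228.98; 3: μ=8, E[X²]=70.6667; 4: μ=2.33333, E[X²]=13.2222.
E[X] = 0.125·2.5 + 0.5·10.7 + 0.125·8 + 0.25·2.33333 = 7.24583.
E[X²] = 0.125·8.75 + 0.5·228.98 + 0.125·70.6667 + 0.25·13.2222 = 127.723.
Var(X) = E[X²] − (E[X])² = 127.723 − 52.5021 = 75.2205.
SD(X) = √75.2205 = 8.67298.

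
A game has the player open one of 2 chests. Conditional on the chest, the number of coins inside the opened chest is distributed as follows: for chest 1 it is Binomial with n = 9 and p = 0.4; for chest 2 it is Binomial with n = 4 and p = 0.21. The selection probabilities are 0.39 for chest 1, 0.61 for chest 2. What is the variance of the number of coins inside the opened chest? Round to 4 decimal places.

3.0594

Per component, 1: μ=3.6, E[X²]=15.12; 2: μ=0.84, E[X²]=1.3692.
E[X] = 0.39·3.6 + 0.61·0.84 = 1.9164.
E[X²] = 0.39·15.12 + 0.61·1.3692 = 6.73201.
Var(X) = E[X²] − (E[X])² = 6.73201 − 3.67259 = 3.05942.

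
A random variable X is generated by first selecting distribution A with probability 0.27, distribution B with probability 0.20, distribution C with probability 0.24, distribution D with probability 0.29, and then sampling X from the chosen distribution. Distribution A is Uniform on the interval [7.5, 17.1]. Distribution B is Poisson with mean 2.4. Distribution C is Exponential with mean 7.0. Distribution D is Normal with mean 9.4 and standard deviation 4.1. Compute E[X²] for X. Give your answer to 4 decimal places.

98.5732

For each component E[X²] = Var + (mean)², giving A: 158.97; B: 8.16; C: 98; D: 105.17.
Overall E[X²] = 0.27·158.97 + 0.2·8.16 + 0.24·98 + 0.29·105.17 = 98.5732.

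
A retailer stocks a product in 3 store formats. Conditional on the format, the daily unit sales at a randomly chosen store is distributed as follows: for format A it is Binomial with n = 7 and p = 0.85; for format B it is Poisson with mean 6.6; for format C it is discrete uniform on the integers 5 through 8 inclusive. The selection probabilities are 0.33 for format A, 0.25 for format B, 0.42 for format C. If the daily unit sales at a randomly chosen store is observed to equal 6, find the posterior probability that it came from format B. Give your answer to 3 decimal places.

0.142

Likelihoods P(X=6 | ·): A: 0.396007; B: 0.156166; C: 0.25.
Posterior ∝ prior × likelihood. Numerator for B: 0.25·0.156166 = 0.0390416.
Normalizing constant: 0.33·0.396007 + 0.25·0.156166 + 0.42·0.25 = 0.274724.
P(B | observation) = 0.0390416 / 0.274724 = 0.142112.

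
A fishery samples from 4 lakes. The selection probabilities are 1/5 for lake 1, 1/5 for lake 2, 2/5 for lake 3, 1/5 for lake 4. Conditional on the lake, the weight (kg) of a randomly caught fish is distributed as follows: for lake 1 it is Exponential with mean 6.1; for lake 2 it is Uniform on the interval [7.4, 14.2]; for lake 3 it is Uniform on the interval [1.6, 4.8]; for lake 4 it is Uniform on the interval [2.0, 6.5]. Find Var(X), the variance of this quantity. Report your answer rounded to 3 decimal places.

17.010

Per component, 1: μ=6.1, E[X²]=74.42; 2: μ=10.8, E[X²]=120.493; 3: μ=3.2, E[X²]=11.0933; 4: μ=4.25, E[X²]=19.75.
E[X] = 0.2·6.1 + 0.2·10.8 + 0.4·3.2 + 0.2·4.25 = 5.51.
E[X²] = 0.2·74.42 + 0.2·120.493 + 0.4·11.0933 + 0.2·19.75 = 47.37.
Var(X) = E[X²] − (E[X])² = 47.37 − 30.3601 = 17.0099.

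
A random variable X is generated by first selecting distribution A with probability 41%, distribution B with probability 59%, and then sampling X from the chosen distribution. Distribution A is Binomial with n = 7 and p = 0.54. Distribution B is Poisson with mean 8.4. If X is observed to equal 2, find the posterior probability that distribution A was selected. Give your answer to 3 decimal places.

Likelihoods P(X=2 | ·): A: 0.126123; B: 0.00793332.
Posterior ∝ prior × likelihood. Numerator for A: 0.41·0.126123 = 0.0517106.
Normalizing constant: 0.41·0.126123 + 0.59·0.00793332 = 0.0563913.
P(A | observation) = 0.0517106 / 0.0563913 = 0.916997.

0.917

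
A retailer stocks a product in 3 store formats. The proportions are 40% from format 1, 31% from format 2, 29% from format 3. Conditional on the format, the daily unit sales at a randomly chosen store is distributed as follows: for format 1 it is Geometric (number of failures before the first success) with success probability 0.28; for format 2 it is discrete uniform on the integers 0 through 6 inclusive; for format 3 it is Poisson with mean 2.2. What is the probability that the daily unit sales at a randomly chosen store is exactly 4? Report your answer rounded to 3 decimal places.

Conditional on each format, P(X = 4): 1: 0.0752468; 2: 0.142857; 3: 0.108151.
By total probability, P(X = 4) = 0.4·0.0752468 + 0.31·0.142857 + 0.29·0.108151 = 0.105748.

0.106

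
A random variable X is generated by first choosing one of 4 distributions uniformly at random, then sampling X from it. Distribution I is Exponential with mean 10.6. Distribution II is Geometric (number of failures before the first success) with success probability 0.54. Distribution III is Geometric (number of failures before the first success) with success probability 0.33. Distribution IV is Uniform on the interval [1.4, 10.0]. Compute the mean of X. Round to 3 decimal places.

Component means — I: 10.6; II: 0.851852; III: 2.0303; IV: 5.7.
E[X] = 0.25·10.6 + 0.25·0.851852 + 0.25·2.0303 + 0.25·5.7 = 4.79554.

4.796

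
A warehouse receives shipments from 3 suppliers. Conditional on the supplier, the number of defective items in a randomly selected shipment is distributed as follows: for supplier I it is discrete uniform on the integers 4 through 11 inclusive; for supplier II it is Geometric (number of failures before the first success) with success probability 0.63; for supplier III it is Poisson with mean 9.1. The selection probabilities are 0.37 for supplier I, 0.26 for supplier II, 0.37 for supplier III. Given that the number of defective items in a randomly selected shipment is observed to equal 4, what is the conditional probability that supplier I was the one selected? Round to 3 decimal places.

0.757

Likelihoods P(X=4 | ·): I: 0.125; II: 0.0118072; III: 0.0319062.
Posterior ∝ prior × likelihood. Numerator for I: 0.37·0.125 = 0.04625.
Normalizing constant: 0.37·0.125 + 0.26·0.0118072 + 0.37·0.0319062 = 0.0611252.
P(I | observation) = 0.04625 / 0.0611252 = 0.756644.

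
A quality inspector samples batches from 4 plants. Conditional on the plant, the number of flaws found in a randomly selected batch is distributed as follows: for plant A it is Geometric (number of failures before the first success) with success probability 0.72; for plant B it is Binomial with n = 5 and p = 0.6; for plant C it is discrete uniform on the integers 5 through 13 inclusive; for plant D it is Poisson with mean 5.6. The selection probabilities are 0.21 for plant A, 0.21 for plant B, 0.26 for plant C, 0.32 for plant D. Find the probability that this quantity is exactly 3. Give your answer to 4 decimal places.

0.1105

Conditional on each plant, P(X = 3): A: 0.0158054; B: 0.3456; C: 0; D: 0.108234.
By total probability, P(X = 3) = 0.21·0.0158054 + 0.21·0.3456 + 0.26·0 + 0.32·0.108234 = 0.11053.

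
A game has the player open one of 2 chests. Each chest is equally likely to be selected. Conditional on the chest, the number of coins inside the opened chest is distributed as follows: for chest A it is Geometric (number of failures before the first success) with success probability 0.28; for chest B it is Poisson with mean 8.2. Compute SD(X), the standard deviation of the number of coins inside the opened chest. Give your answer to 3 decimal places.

Per component, A: μ=2.57143, E[X²]=15.7959; B: μ=8.2, E[X²]=75.44.
E[X] = 0.5·2.57143 + 0.5·8.2 = 5.38571.
E[X²] = 0.5·15.7959 + 0.5·75.44 = 45.618.
Var(X) = E[X²] − (E[X])² = 45.618 − 29.0059 = 16.612.
SD(X) = √16.612 = 4.07579.

4.076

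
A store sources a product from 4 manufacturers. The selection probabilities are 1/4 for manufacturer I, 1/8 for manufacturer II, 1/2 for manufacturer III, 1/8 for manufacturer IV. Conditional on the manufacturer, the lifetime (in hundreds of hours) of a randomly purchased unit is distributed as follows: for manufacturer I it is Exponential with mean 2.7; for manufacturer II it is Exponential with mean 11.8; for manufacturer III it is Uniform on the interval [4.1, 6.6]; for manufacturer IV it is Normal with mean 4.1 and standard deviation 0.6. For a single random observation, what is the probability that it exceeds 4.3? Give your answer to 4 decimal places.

Conditional on each manufacturer, P(X > 4.3): I: 0.203398; II: 0.694609; III: 0.92; IV: 0.369441.
By total probability, P(X > 4.3) = 0.25·0.203398 + 0.125·0.694609 + 0.5·0.92 + 0.125·0.369441 = 0.643856.

0.6439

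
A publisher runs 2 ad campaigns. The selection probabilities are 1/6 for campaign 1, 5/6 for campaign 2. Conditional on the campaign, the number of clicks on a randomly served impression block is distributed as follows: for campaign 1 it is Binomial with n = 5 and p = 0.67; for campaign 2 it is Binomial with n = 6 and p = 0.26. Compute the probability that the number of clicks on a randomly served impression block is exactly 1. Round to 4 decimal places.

Conditional on each campaign, P(X = 1): 1: 0.0397284; 2: 0.346165.
By total probability, P(X = 1) = 0.166667·0.0397284 + 0.833333·0.346165 = 0.295092.

0.2951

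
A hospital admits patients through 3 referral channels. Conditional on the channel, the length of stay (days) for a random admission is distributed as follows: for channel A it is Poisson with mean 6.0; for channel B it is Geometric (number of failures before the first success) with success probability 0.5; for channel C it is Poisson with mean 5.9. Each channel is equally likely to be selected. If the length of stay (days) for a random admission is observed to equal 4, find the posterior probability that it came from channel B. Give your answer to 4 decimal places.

Likelihoods P(X=4 | ·): A: 0.133853; B: 0.03125; C: 0.138312.
Posterior ∝ prior × likelihood. Numerator for B: 0.333333·0.03125 = 0.0104167.
Normalizing constant: 0.333333·0.133853 + 0.333333·0.03125 + 0.333333·0.138312 = 0.101138.
P(B | observation) = 0.0104167 / 0.101138 = 0.102994.

0.1030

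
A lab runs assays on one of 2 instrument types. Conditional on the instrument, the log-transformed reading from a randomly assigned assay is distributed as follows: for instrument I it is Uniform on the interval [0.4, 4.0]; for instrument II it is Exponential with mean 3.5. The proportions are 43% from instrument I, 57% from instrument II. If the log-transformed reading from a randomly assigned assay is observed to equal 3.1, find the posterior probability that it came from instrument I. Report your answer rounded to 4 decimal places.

0.6401

Likelihoods f(3.1 | ·): I: 0.277778; II: 0.117834.
Posterior ∝ prior × likelihood. Numerator for I: 0.43·0.277778 = 0.119444.
Normalizing constant: 0.43·0.277778 + 0.57·0.117834 = 0.18661.
P(I | observation) = 0.119444 / 0.18661 = 0.640076.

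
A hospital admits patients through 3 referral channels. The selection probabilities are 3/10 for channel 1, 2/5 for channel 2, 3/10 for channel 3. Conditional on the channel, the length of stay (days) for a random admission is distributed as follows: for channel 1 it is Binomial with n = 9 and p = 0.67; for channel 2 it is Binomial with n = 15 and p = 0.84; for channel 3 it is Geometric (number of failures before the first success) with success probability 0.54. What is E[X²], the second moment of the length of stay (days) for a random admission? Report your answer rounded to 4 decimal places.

76.5066

For each component E[X²] = Var + (mean)², giving 1: 38.3508; 2: 160.776; 3: 2.30316.
Overall E[X²] = 0.3·38.3508 + 0.4·160.776 + 0.3·2.30316 = 76.5066.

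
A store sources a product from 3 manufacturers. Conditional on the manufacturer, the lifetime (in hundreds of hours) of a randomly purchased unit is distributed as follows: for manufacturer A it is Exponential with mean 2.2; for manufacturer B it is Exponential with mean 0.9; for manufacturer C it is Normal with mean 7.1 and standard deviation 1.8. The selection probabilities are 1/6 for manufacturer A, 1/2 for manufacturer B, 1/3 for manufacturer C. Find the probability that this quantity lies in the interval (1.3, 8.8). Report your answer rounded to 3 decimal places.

0.483

Conditional on each manufacturer, P(1.3 < X < 8.8): A: 0.535508; B: 0.23582; C: 0.826893.
By total probability, P(1.3 < X < 8.8) = 0.166667·0.535508 + 0.5·0.23582 + 0.333333·0.826893 = 0.482792.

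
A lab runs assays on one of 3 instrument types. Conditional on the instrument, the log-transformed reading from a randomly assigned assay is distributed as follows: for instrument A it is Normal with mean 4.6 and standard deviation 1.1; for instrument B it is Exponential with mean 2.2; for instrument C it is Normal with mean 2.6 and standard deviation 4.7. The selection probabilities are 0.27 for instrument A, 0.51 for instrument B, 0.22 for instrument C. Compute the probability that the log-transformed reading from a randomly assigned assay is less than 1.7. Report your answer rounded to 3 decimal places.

Conditional on each instrument, P(X < 1.7): A: 0.00418999; B: 0.538248; C: 0.424071.
By total probability, P(X < 1.7) = 0.27·0.00418999 + 0.51·0.538248 + 0.22·0.424071 = 0.368933.

0.369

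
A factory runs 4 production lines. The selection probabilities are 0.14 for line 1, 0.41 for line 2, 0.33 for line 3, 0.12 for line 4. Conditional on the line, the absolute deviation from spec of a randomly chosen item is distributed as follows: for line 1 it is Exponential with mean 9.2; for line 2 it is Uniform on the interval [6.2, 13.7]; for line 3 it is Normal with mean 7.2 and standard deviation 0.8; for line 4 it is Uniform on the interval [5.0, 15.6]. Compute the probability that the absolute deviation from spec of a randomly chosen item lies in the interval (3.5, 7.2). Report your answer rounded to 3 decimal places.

0.276

Conditional on each line, P(3.5 < X < 7.2): 1: 0.226352; 2: 0.133333; 3: 0.499998; 4: 0.207547.
By total probability, P(3.5 < X < 7.2) = 0.14·0.226352 + 0.41·0.133333 + 0.33·0.499998 + 0.12·0.207547 = 0.276261.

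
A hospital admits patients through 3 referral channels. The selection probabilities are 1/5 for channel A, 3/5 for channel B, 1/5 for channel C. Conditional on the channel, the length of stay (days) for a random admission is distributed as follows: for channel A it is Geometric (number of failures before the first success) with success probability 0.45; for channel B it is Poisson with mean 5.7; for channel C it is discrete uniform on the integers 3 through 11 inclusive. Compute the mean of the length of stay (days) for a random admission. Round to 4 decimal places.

Component means — A: 1.22222; B: 5.7; C: 7.
E[X] = 0.2·1.22222 + 0.6·5.7 + 0.2·7 = 5.06444.

5.0644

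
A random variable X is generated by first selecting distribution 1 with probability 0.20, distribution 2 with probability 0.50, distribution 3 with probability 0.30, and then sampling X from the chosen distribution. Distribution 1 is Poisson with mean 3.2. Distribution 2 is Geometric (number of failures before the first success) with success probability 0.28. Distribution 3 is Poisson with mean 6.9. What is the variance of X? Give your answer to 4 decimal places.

10.9732

Per component, 1: μ=3.2, E[X²]=13.44; 2: μ=2.57143, E[X²]=15.7959; 3: μ=6.9, E[X²]=54.51.
E[X] = 0.2·3.2 + 0.5·2.57143 + 0.3·6.9 = 3.99571.
E[X²] = 0.2·13.44 + 0.5·15.7959 + 0.3·54.51 = 26.939.
Var(X) = E[X²] − (E[X])² = 26.939 − 15.9657 = 10.9732.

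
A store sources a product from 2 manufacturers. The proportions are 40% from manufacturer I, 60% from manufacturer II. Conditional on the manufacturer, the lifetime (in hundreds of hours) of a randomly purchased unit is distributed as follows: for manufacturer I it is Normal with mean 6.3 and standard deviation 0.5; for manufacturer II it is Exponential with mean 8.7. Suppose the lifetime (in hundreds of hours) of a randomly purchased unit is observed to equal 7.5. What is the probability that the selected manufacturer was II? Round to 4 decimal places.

0.6191

Likelihoods f(7.5 | ·): I: 0.0447891; II: 0.0485388.
Posterior ∝ prior × likelihood. Numerator for II: 0.6·0.0485388 = 0.0291233.
Normalizing constant: 0.4·0.0447891 + 0.6·0.0485388 = 0.0470389.
P(II | observation) = 0.0291233 / 0.0470389 = 0.619132.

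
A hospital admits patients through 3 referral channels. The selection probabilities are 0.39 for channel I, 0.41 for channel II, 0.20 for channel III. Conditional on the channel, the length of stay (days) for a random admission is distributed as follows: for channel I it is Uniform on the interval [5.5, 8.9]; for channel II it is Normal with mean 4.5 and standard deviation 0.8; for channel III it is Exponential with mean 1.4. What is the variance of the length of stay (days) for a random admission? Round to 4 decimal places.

Per component, I: μ=7.2, E[X²]=52.8033; II: μ=4.5, E[X²]=20.89; III: μ=1.4, E[X²]=3.92.
E[X] = 0.39·7.2 + 0.41·4.5 + 0.2·1.4 = 4.933.
E[X²] = 0.39·52.8033 + 0.41·20.89 + 0.2·3.92 = 29.9422.
Var(X) = E[X²] − (E[X])² = 29.9422 − 24.3345 = 5.60771.

5.6077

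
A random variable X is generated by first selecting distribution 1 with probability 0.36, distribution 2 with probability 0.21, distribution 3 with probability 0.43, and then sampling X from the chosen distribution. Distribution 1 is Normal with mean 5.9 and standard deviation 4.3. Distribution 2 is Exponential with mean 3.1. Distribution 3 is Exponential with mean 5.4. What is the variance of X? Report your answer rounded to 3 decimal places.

Per component, 1: μ=5.9, E[X²]=53.3; 2: μ=3.1, E[X²]=19.22; 3: μ=5.4, E[X²]=58.32.
E[X] = 0.36·5.9 + 0.21·3.1 + 0.43·5.4 = 5.097.
E[X²] = 0.36·53.3 + 0.21·19.22 + 0.43·58.32 = 48.3018.
Var(X) = E[X²] − (E[X])² = 48.3018 − 25.9794 = 22.3224.

22.322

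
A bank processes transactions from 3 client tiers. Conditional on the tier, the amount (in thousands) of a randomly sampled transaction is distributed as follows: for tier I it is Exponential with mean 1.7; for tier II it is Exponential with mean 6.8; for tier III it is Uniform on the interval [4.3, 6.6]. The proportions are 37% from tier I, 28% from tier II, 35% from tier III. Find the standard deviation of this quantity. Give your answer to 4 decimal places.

4.3434

Per component, I: μ=1.7, E[X²]=5.78; II: μ=6.8, E[X²]=92.48; III: μ=5.45, E[X²]=30.1433.
E[X] = 0.37·1.7 + 0.28·6.8 + 0.35·5.45 = 4.4405.
E[X²] = 0.37·5.78 + 0.28·92.48 + 0.35·30.1433 = 38.5832.
Var(X) = E[X²] − (E[X])² = 38.5832 − 19.718 = 18.8651.
SD(X) = √18.8651 = 4.3434.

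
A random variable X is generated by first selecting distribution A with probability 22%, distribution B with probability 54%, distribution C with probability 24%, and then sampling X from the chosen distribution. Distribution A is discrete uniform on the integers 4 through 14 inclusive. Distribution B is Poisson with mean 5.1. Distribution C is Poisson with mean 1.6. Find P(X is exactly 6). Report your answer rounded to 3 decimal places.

0.102

Conditional on each component, P(X = 6): A: 0.0909091; B: 0.149; C: 0.00470453.
By total probability, P(X = 6) = 0.22·0.0909091 + 0.54·0.149 + 0.24·0.00470453 = 0.101589.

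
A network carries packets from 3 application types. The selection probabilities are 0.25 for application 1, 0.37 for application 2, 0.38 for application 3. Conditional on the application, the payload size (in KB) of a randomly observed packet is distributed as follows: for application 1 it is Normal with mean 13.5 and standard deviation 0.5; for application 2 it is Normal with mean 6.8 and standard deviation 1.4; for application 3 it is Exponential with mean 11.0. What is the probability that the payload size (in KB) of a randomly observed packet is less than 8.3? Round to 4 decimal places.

0.5188

Conditional on each application, P(X < 8.3): 1: 0; 2: 0.858012; 3: 0.529776.
By total probability, P(X < 8.3) = 0.25·0 + 0.37·0.858012 + 0.38·0.529776 = 0.518779.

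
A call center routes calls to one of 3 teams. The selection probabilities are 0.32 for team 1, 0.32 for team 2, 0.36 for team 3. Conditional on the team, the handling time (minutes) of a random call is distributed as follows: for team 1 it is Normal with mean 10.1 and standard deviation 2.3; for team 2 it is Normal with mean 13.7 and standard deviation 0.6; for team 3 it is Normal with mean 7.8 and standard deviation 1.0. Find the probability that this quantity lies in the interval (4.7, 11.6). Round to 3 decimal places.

0.594

Conditional on each team, P(4.7 < X < 11.6): 1: 0.733414; 2: 0.000232629; 3: 0.99896.
By total probability, P(4.7 < X < 11.6) = 0.32·0.733414 + 0.32·0.000232629 + 0.36·0.99896 = 0.594392.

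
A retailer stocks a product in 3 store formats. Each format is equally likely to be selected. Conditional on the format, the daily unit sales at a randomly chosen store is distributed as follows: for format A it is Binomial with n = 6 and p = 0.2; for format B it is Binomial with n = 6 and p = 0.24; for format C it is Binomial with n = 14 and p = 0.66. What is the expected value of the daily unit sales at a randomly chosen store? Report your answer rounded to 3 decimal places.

Component means — A: 1.2; B: 1.44; C: 9.24.
E[X] = 0.333333·1.2 + 0.333333·1.44 + 0.333333·9.24 = 3.96.

3.960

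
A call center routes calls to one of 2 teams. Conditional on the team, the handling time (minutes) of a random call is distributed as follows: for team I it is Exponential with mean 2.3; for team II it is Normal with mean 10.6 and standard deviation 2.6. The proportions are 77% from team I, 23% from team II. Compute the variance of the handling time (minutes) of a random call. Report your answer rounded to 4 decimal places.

Per component, I: μ=2.3, E[X²]=10.58; II: μ=10.6, E[X²]=119.12.
E[X] = 0.77·2.3 + 0.23·10.6 = 4.209.
E[X²] = 0.77·10.58 + 0.23·119.12 = 35.5442.
Var(X) = E[X²] − (E[X])² = 35.5442 − 17.7157 = 17.8285.

17.8285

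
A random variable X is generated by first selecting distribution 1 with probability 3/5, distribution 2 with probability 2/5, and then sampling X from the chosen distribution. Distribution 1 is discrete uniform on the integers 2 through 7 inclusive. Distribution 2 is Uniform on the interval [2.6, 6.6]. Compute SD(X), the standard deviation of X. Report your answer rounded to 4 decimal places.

Per component, 1: μ=4.5, E[X²]=23.1667; 2: μ=4.6, E[X²]=22.4933.
E[X] = 0.6·4.5 + 0.4·4.6 = 4.54.
E[X²] = 0.6·23.1667 + 0.4·22.4933 = 22.8973.
Var(X) = E[X²] − (E[X])² = 22.8973 − 20.6116 = 2.28573.
SD(X) = √2.28573 = 1.51186.

1.5119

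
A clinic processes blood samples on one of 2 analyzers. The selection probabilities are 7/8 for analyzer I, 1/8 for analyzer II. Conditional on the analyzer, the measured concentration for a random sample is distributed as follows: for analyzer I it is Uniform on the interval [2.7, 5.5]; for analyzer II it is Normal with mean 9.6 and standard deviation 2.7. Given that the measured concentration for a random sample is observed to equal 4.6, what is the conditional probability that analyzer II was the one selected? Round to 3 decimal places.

Likelihoods f(4.6 | ·): I: 0.357143; II: 0.0265994.
Posterior ∝ prior × likelihood. Numerator for II: 0.125·0.0265994 = 0.00332492.
Normalizing constant: 0.875·0.357143 + 0.125·0.0265994 = 0.315825.
P(II | observation) = 0.00332492 / 0.315825 = 0.0105277.

0.011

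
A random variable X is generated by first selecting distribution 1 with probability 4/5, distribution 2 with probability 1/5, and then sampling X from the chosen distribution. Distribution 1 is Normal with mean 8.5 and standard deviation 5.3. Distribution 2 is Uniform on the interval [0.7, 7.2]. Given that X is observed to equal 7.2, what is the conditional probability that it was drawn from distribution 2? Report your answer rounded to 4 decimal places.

Likelihoods f(7.2 | ·): 1: 0.0730415; 2: 0.153846.
Posterior ∝ prior × likelihood. Numerator for 2: 0.2·0.153846 = 0.0307692.
Normalizing constant: 0.8·0.0730415 + 0.2·0.153846 = 0.0892024.
P(2 | observation) = 0.0307692 / 0.0892024 = 0.344937.

0.3449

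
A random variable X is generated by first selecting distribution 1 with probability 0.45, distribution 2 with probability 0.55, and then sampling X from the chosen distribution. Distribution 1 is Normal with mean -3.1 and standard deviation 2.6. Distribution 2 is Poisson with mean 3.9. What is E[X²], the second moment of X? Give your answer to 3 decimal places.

17.877

For each component E[X²] = Var + (mean)², giving 1: 16.37; 2: 19.11.
Overall E[X²] = 0.45·16.37 + 0.55·19.11 = 17.877.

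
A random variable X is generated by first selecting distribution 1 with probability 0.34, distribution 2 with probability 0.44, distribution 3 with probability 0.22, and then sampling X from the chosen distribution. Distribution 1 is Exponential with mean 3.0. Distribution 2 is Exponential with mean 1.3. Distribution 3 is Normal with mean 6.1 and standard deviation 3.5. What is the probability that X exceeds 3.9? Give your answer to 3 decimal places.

Conditional on each component, P(X > 3.9): 1: 0.272532; 2: 0.0497871; 3: 0.735185.
By total probability, P(X > 3.9) = 0.34·0.272532 + 0.44·0.0497871 + 0.22·0.735185 = 0.276308.

0.276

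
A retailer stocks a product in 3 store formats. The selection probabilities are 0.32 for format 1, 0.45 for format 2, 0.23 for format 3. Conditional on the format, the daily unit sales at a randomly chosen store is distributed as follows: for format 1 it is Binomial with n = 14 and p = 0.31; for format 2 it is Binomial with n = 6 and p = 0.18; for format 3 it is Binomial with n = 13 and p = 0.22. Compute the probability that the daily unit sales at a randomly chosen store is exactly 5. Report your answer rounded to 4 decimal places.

0.0863

Conditional on each format, P(X = 5): 1: 0.203196; 2: 0.000929667; 3: 0.0908759.
By total probability, P(X = 5) = 0.32·0.203196 + 0.45·0.000929667 + 0.23·0.0908759 = 0.0863424.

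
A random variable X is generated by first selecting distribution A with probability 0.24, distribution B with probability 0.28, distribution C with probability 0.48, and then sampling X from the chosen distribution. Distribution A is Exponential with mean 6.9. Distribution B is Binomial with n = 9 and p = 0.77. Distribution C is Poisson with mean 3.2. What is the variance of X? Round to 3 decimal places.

16.856

Per component, A: μ=6.9, E[X²]=95.22; B: μ=6.93, E[X²]=49.6188; C: μ=3.2, E[X²]=13.44.
E[X] = 0.24·6.9 + 0.28·6.93 + 0.48·3.2 = 5.1324.
E[X²] = 0.24·95.22 + 0.28·49.6188 + 0.48·13.44 = 43.1973.
Var(X) = E[X²] − (E[X])² = 43.1973 − 26.3415 = 16.8557.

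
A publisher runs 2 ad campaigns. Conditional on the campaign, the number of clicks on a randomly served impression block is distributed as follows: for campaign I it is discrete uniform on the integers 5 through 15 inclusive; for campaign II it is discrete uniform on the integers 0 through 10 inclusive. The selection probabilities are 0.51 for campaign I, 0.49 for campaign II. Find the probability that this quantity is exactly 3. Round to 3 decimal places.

0.045

Conditional on each campaign, P(X = 3): I: 0; II: 0.0909091.
By total probability, P(X = 3) = 0.51·0 + 0.49·0.0909091 = 0.0445455.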